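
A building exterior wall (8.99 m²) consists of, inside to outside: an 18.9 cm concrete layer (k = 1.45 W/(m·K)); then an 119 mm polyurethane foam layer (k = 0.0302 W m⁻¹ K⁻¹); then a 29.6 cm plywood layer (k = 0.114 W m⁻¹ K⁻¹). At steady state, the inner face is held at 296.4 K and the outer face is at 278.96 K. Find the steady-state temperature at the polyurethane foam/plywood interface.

Series thermal resistances, inner to outer:
  R_concrete = L/(kA) = 0.189/(1.45·8.99) = 0.01450 K/W
  R_polyurethane foam = L/(kA) = 0.119/(0.0302·8.99) = 0.4383 K/W
  R_plywood = L/(kA) = 0.296/(0.114·8.99) = 0.2888 K/W
ΣR = 0.01450 + 0.4383 + 0.2888 = 0.7416 K/W
Q = ΔT/ΣR = (296.4 K − 278.96 K)/0.7416 = 23.52 W
From the inner boundary to the polyurethane foam/plywood interface, ΣR_partial = 0.4528 K/W.
T_interface = T_in − Q·ΣR_partial = 296.4 K − (23.52)(0.4528) = 285.8 K

T = 285.8 K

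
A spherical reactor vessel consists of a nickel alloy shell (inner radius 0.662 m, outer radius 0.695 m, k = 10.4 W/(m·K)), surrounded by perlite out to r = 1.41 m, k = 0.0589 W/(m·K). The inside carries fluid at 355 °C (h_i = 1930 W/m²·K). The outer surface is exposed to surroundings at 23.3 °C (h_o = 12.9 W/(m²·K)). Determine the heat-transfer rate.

Q = 335 W

Treat each layer as a resistance in series:
  R_conv,in = 1/(4πr²h) = 1/(4π·0.662²·1930) = 9.408×10^-5 K/W
  R_nickel alloy = (1/0.662 − 1/0.695)/(4πk) = 0.07173/(4π·10.4) = 5.488×10^-4 K/W
  R_perlite = (1/0.695 − 1/1.41)/(4πk) = 0.7296/(4π·0.0589) = 0.9858 K/W
  R_conv,out = 1/(4πr²h) = 1/(4π·1.41²·12.9) = 0.003103 K/W
ΣR = 9.408×10^-5 + 5.488×10^-4 + 0.9858 + 0.003103 = 0.9895 K/W
Q = ΔT/ΣR = (355 °C − 23.3 °C)/0.9895 = 335 W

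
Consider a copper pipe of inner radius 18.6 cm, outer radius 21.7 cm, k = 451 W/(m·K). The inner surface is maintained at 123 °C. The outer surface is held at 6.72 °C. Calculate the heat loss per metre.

Q' = 2140 kW/m

Q' = 2πk·ΔT/ln(r₂/r₁) = 2π × 451 × 116.28 / ln(0.217/0.186) = 2.14×10^6 W/m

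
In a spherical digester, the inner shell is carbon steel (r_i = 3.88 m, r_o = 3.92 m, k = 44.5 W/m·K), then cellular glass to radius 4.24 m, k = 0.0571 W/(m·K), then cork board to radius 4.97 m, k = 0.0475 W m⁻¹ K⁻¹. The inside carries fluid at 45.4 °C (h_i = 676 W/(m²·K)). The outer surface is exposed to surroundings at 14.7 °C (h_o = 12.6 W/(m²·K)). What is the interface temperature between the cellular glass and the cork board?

T = 35.7 °C

Treat each layer as a resistance in series:
  R_conv,in = 1/(4πr²h) = 1/(4π·3.88²·676) = 7.820×10^-6 K/W
  R_carbon steel = (1/3.88 − 1/3.92)/(4πk) = 0.002630/(4π·44.5) = 4.703×10^-6 K/W
  R_cellular glass = (1/3.92 − 1/4.24)/(4πk) = 0.01925/(4π·0.0571) = 0.02683 K/W
  R_cork board = (1/4.24 − 1/4.97)/(4πk) = 0.03464/(4π·0.0475) = 0.05804 K/W
  R_conv,out = 1/(4πr²h) = 1/(4π·4.97²·12.6) = 2.557×10^-4 K/W
ΣR = 7.820×10^-6 + 4.703×10^-6 + 0.02683 + 0.05804 + 2.557×10^-4 = 0.08514 K/W
Q = ΔT/ΣR = (45.4 °C − 14.7 °C)/0.08514 = 360.6 W
From the inner boundary to the cellular glass/cork board interface, ΣR_partial = 0.02684 K/W.
T_interface = T_in − Q·ΣR_partial = 45.4 °C − (360.6)(0.02684) = 35.7 °C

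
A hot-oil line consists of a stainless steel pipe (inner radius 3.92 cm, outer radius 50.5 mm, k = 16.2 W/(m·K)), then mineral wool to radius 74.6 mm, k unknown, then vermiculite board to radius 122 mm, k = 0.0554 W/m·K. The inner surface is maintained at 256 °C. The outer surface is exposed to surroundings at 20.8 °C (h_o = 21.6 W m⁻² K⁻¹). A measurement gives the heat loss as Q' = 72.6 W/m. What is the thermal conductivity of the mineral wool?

k = 0.0352 W/m·K

ΣR = ΔT/Q' = |256 − 20.8|/72.6 = 3.240 m·K/W
Known resistances:
  R'_stainless steel = ln(0.0505/0.0392)/(2πk) = 0.2533/(2π·16.2) = 0.002488 m·K/W
  R'_vermiculite board = ln(0.122/0.0746)/(2πk) = 0.4919/(2π·0.0554) = 1.413 m·K/W
  R'_conv,out = 1/(2πr h) = 1/(2π·0.122·21.6) = 0.06040 m·K/W
R_mineral wool = ΣR − ΣR_known = 3.240 − 1.476 = 1.764 m·K/W
ln(r₂/r₁)/(2πk) = 1.764 ⇒ k = 0.3902/(2π·1.764) = 0.0352 W/m·K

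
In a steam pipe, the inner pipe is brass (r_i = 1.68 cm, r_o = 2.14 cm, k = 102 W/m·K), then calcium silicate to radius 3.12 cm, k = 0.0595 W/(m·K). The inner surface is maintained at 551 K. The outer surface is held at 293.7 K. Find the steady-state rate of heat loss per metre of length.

Resistance network (inner→outer):
  R'_brass = ln(0.0214/0.0168)/(2πk) = 0.2420/(2π·102) = 3.776×10^-4 m·K/W
  R'_calcium silicate = ln(0.0312/0.0214)/(2πk) = 0.3770/(2π·0.0595) = 1.008 m·K/W
ΣR = 3.776×10^-4 + 1.008 = 1.008 m·K/W
Q' = ΔT/ΣR = (551 K − 293.7 K)/1.008 = 255 W/m

Q' = 255 W/m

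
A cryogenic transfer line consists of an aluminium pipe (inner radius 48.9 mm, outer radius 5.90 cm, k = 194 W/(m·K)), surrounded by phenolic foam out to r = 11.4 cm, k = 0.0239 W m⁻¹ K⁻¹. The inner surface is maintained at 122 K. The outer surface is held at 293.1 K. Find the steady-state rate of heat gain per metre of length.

Treat each layer as a resistance in series:
  R'_aluminium = ln(0.0590/0.0489)/(2πk) = 0.1878/(2π·194) = 1.540×10^-4 m·K/W
  R'_phenolic foam = ln(0.114/0.0590)/(2πk) = 0.6587/(2π·0.0239) = 4.386 m·K/W
ΣR = 1.540×10^-4 + 4.386 = 4.386 m·K/W
Q' = ΔT/ΣR = (122 K − 293.1 K)/4.386 = -39.0 W/m
(Negative Q' ⇒ heat flows inward; heat gain = 39.0 W/m.)

Q' = 39.0 W/m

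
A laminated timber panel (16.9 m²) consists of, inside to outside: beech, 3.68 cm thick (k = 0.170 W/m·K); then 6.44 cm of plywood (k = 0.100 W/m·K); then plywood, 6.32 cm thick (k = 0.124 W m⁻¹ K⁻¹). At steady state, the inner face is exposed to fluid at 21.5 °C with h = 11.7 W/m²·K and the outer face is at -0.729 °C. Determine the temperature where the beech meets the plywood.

Series thermal resistances, inner to outer:
  R_conv,in = 1/(hA) = 1/(11.7·16.9) = 0.005057 K/W
  R_beech = L/(kA) = 0.0368/(0.170·16.9) = 0.01281 K/W
  R_plywood = L/(kA) = 0.0644/(0.100·16.9) = 0.03811 K/W
  R_plywood = L/(kA) = 0.0632/(0.124·16.9) = 0.03016 K/W
ΣR = 0.005057 + 0.01281 + 0.03811 + 0.03016 = 0.08614 K/W
Q = ΔT/ΣR = (21.5 °C − -0.729 °C)/0.08614 = 258.1 W
From the inner boundary to the beech/plywood interface, ΣR_partial = 0.01787 K/W.
T_interface = T_in − Q·ΣR_partial = 21.5 °C − (258.1)(0.01787) = 16.9 °C

T = 16.9 °C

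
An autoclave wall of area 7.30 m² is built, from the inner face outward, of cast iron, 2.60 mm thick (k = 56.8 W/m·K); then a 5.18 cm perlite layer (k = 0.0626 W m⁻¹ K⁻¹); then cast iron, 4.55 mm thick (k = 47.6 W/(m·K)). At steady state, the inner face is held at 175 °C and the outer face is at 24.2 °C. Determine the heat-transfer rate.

Q = 1330 W

Resistance network (inner→outer):
  R_cast iron = L/(kA) = 0.00260/(56.8·7.30) = 6.270×10^-6 K/W
  R_perlite = L/(kA) = 0.0518/(0.0626·7.30) = 0.1134 K/W
  R_cast iron = L/(kA) = 0.00455/(47.6·7.30) = 1.309×10^-5 K/W
ΣR = 6.270×10^-6 + 0.1134 + 1.309×10^-5 = 0.1134 K/W
Q = ΔT/ΣR = (175 °C − 24.2 °C)/0.1134 = 1330 W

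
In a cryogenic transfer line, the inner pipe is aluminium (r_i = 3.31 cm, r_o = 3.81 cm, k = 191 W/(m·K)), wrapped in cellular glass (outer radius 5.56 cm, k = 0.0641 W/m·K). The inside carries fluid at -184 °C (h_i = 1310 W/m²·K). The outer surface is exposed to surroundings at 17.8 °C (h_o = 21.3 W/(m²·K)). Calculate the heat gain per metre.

Resistance network (inner→outer):
  R'_conv,in = 1/(2πr h) = 1/(2π·0.0331·1310) = 0.003670 m·K/W
  R'_aluminium = ln(0.0381/0.0331)/(2πk) = 0.1407/(2π·191) = 1.172×10^-4 m·K/W
  R'_cellular glass = ln(0.0556/0.0381)/(2πk) = 0.3780/(2π·0.0641) = 0.9385 m·K/W
  R'_conv,out = 1/(2πr h) = 1/(2π·0.0556·21.3) = 0.1344 m·K/W
ΣR = 0.003670 + 1.172×10^-4 + 0.9385 + 0.1344 = 1.077 m·K/W
Q' = ΔT/ΣR = (-184 °C − 17.8 °C)/1.077 = -187 W/m
(Negative Q' ⇒ heat flows inward; heat gain = 187 W/m.)

Q' = 187 W/m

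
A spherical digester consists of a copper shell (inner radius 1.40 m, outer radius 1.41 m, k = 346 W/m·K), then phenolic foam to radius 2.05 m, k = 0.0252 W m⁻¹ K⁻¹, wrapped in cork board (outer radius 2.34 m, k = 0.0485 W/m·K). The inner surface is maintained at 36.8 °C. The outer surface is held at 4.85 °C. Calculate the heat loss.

Q = 40.0 W

Treat each layer as a resistance in series:
  R_copper = (1/1.40 − 1/1.41)/(4πk) = 0.005066/(4π·346) = 1.165×10^-6 K/W
  R_phenolic foam = (1/1.41 − 1/2.05)/(4πk) = 0.2214/(4π·0.0252) = 0.6992 K/W
  R_cork board = (1/2.05 − 1/2.34)/(4πk) = 0.06045/(4π·0.0485) = 0.09919 K/W
ΣR = 1.165×10^-6 + 0.6992 + 0.09919 = 0.7984 K/W
Q = ΔT/ΣR = (36.8 °C − 4.85 °C)/0.7984 = 40.0 W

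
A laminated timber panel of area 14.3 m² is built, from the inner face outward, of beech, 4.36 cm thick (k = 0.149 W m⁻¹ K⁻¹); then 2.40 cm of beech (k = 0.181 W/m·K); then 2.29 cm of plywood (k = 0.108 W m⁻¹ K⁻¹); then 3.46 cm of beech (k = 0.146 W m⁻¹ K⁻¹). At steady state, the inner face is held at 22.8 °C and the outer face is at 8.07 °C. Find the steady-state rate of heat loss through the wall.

Q = 241 W

Treat each layer as a resistance in series:
  R_beech = L/(kA) = 0.0436/(0.149·14.3) = 0.02046 K/W
  R_beech = L/(kA) = 0.0240/(0.181·14.3) = 0.009272 K/W
  R_plywood = L/(kA) = 0.0229/(0.108·14.3) = 0.01483 K/W
  R_beech = L/(kA) = 0.0346/(0.146·14.3) = 0.01657 K/W
ΣR = 0.02046 + 0.009272 + 0.01483 + 0.01657 = 0.06113 K/W
Q = ΔT/ΣR = (22.8 °C − 8.07 °C)/0.06113 = 241 W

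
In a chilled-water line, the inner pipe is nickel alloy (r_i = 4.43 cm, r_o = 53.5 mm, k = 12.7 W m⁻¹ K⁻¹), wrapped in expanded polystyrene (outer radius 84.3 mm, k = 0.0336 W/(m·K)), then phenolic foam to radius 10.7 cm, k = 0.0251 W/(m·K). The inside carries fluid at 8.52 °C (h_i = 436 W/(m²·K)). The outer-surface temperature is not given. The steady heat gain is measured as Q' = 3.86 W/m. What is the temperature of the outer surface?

T_out = 22.7 °C

Series resistances:
  R'_conv,in = 1/(2πr h) = 1/(2π·0.0443·436) = 0.008240 m·K/W
  R'_nickel alloy = ln(0.0535/0.0443)/(2πk) = 0.1887/(2π·12.7) = 0.002365 m·K/W
  R'_expanded polystyrene = ln(0.0843/0.0535)/(2πk) = 0.4547/(2π·0.0336) = 2.154 m·K/W
  R'_phenolic foam = ln(0.107/0.0843)/(2πk) = 0.2384/(2π·0.0251) = 1.512 m·K/W
ΣR = 3.676 m·K/W
ΔT = Q'·ΣR = 3.86 × 3.676 = 14.19 K
Heat flows inward, so T_out = T_in + ΔT = 8.52 + 14.19 = 22.7 °C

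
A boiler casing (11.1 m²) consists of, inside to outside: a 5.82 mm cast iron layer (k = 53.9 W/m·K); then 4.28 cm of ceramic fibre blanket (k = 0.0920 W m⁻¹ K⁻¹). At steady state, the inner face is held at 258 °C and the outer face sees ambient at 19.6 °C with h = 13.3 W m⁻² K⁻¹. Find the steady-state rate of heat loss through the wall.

Q = 4.90 kW

Resistance network (inner→outer):
  R_cast iron = L/(kA) = 0.00582/(53.9·11.1) = 9.728×10^-6 K/W
  R_ceramic fibre blanket = L/(kA) = 0.0428/(0.0920·11.1) = 0.04191 K/W
  R_conv,out = 1/(hA) = 1/(13.3·11.1) = 0.006774 K/W
ΣR = 9.728×10^-6 + 0.04191 + 0.006774 = 0.04869 K/W
Q = ΔT/ΣR = (258 °C − 19.6 °C)/0.04869 = 4900 W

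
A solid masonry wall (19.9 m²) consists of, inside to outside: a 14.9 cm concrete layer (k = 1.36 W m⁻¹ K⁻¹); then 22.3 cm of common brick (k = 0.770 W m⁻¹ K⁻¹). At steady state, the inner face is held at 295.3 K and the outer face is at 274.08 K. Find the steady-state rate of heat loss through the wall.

Q = 1060 W

Series thermal resistances, inner to outer:
  R_concrete = L/(kA) = 0.149/(1.36·19.9) = 0.005505 K/W
  R_common brick = L/(kA) = 0.223/(0.770·19.9) = 0.01455 K/W
ΣR = 0.005505 + 0.01455 = 0.02005 K/W
Q = ΔT/ΣR = (295.3 K − 274.08 K)/0.02005 = 1060 W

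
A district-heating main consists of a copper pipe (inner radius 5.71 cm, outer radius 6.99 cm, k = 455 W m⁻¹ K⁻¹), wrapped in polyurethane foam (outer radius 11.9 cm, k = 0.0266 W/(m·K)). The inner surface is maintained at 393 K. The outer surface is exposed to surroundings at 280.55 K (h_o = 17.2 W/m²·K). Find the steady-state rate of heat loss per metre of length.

Q' = 34.5 W/m

Resistance network (inner→outer):
  R'_copper = ln(0.0699/0.0571)/(2πk) = 0.2023/(2π·455) = 7.075×10^-5 m·K/W
  R'_polyurethane foam = ln(0.119/0.0699)/(2πk) = 0.5321/(2π·0.0266) = 3.183 m·K/W
  R'_conv,out = 1/(2πr h) = 1/(2π·0.119·17.2) = 0.07776 m·K/W
ΣR = 7.075×10^-5 + 3.183 + 0.07776 = 3.261 m·K/W
Q' = ΔT/ΣR = (393 K − 280.55 K)/3.261 = 34.5 W/m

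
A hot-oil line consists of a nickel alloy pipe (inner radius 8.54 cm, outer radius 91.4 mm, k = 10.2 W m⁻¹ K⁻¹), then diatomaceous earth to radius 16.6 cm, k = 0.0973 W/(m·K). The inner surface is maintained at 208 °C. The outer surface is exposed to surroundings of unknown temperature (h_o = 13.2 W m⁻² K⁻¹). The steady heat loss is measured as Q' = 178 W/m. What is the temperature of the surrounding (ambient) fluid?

T_out = 21.1 °C

Series resistances:
  R'_nickel alloy = ln(0.0914/0.0854)/(2πk) = 0.06790/(2π·10.2) = 0.001059 m·K/W
  R'_diatomaceous earth = ln(0.166/0.0914)/(2πk) = 0.5967/(2π·0.0973) = 0.9761 m·K/W
  R'_conv,out = 1/(2πr h) = 1/(2π·0.166·13.2) = 0.07263 m·K/W
ΣR = 1.050 m·K/W
ΔT = Q'·ΣR = 178 × 1.050 = 186.9 K
Heat flows outward, so T_out = T_in − ΔT = 208 − 186.9 = 21.1 °C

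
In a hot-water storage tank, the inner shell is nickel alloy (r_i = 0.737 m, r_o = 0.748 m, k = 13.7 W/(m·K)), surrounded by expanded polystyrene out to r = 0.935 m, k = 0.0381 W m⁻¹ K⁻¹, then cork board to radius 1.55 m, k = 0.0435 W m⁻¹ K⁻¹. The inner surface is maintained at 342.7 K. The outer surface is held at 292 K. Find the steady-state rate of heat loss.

Q = 38.0 W

Resistance network (inner→outer):
  R_nickel alloy = (1/0.737 − 1/0.748)/(4πk) = 0.01995/(4π·13.7) = 1.159×10^-4 K/W
  R_expanded polystyrene = (1/0.748 − 1/0.935)/(4πk) = 0.2674/(4π·0.0381) = 0.5585 K/W
  R_cork board = (1/0.935 − 1/1.55)/(4πk) = 0.4244/(4π·0.0435) = 0.7763 K/W
ΣR = 1.159×10^-4 + 0.5585 + 0.7763 = 1.335 K/W
Q = ΔT/ΣR = (342.7 K − 292 K)/1.335 = 38.0 W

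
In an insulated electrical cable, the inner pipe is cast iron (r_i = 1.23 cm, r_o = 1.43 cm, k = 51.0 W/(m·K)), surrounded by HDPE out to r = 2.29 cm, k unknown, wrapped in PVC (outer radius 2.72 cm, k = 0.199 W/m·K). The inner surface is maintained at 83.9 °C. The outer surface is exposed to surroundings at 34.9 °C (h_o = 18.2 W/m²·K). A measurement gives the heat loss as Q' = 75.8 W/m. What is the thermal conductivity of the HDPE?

ΣR = ΔT/Q' = |83.9 − 34.9|/75.8 = 0.6464 m·K/W
Known resistances:
  R'_cast iron = ln(0.0143/0.0123)/(2πk) = 0.1507/(2π·51.0) = 4.702×10^-4 m·K/W
  R'_PVC = ln(0.0272/0.0229)/(2πk) = 0.1721/(2π·0.199) = 0.1376 m·K/W
  R'_conv,out = 1/(2πr h) = 1/(2π·0.0272·18.2) = 0.3215 m·K/W
R_HDPE = ΣR − ΣR_known = 0.6464 − 0.4596 = 0.1868 m·K/W
ln(r₂/r₁)/(2πk) = 0.1868 ⇒ k = 0.4709/(2π·0.1868) = 0.401 W/m·K

k = 0.401 W/m·K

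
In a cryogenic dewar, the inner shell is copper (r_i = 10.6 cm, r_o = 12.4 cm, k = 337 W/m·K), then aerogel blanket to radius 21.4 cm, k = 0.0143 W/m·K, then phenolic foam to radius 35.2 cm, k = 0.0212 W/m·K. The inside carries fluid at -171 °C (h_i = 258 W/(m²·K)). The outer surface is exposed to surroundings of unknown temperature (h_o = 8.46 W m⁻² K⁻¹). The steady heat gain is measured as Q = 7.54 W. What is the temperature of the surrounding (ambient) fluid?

Sum the resistances:
  R_conv,in = 1/(4πr²h) = 1/(4π·0.106²·258) = 0.02745 K/W
  R_copper = (1/0.106 − 1/0.124)/(4πk) = 1.369/(4π·337) = 3.234×10^-4 K/W
  R_aerogel blanket = (1/0.124 − 1/0.214)/(4πk) = 3.392/(4π·0.0143) = 18.87 K/W
  R_phenolic foam = (1/0.214 − 1/0.352)/(4πk) = 1.832/(4π·0.0212) = 6.877 K/W
  R_conv,out = 1/(4πr²h) = 1/(4π·0.352²·8.46) = 0.07592 K/W
ΣR = 25.85 K/W
ΔT = Q·ΣR = 7.54 × 25.85 = 194.9 K
Heat flows inward, so T_out = T_in + ΔT = -171 + 194.9 = 23.9 °C

T_out = 23.9 °C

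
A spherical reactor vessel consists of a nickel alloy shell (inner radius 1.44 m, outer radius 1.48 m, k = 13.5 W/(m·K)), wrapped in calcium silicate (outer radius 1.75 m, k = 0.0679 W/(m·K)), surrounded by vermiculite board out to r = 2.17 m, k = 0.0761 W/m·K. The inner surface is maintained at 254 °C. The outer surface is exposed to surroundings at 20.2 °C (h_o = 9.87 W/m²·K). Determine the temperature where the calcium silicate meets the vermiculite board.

T = 135 °C

Series thermal resistances, inner to outer:
  R_nickel alloy = (1/1.44 − 1/1.48)/(4πk) = 0.01877/(4π·13.5) = 1.106×10^-4 K/W
  R_calcium silicate = (1/1.48 − 1/1.75)/(4πk) = 0.1042/(4π·0.0679) = 0.1222 K/W
  R_vermiculite board = (1/1.75 − 1/2.17)/(4πk) = 0.1106/(4π·0.0761) = 0.1157 K/W
  R_conv,out = 1/(4πr²h) = 1/(4π·2.17²·9.87) = 0.001712 K/W
ΣR = 1.106×10^-4 + 0.1222 + 0.1157 + 0.001712 = 0.2397 K/W
Q = ΔT/ΣR = (254 °C − 20.2 °C)/0.2397 = 975.4 W
From the inner boundary to the calcium silicate/vermiculite board interface, ΣR_partial = 0.1223 K/W.
T_interface = T_in − Q·ΣR_partial = 254 °C − (975.4)(0.1223) = 135 °C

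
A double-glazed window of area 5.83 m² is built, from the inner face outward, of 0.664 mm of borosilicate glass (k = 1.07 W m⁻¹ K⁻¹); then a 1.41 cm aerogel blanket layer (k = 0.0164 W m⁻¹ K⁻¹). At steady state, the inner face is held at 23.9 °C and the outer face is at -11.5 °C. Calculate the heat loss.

Q = 240 W

Series thermal resistances, inner to outer:
  R_borosilicate glass = L/(kA) = 6.64×10^-4/(1.07·5.83) = 1.064×10^-4 K/W
  R_aerogel blanket = L/(kA) = 0.0141/(0.0164·5.83) = 0.1475 K/W
ΣR = 1.064×10^-4 + 0.1475 = 0.1476 K/W
Q = ΔT/ΣR = (23.9 °C − -11.5 °C)/0.1476 = 240 W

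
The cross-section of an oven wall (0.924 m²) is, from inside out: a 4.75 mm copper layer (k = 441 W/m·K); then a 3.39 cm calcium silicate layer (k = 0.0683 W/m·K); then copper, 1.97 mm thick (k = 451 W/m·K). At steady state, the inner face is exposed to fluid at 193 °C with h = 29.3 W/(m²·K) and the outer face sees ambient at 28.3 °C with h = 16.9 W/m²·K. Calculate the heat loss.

Treat each layer as a resistance in series:
  R_conv,in = 1/(hA) = 1/(29.3·0.924) = 0.03694 K/W
  R_copper = L/(kA) = 0.00475/(441·0.924) = 1.166×10^-5 K/W
  R_calcium silicate = L/(kA) = 0.0339/(0.0683·0.924) = 0.5372 K/W
  R_copper = L/(kA) = 0.00197/(451·0.924) = 4.727×10^-6 K/W
  R_conv,out = 1/(hA) = 1/(16.9·0.924) = 0.06404 K/W
ΣR = 0.03694 + 1.166×10^-5 + 0.5372 + 4.727×10^-6 + 0.06404 = 0.6382 K/W
Q = ΔT/ΣR = (193 °C − 28.3 °C)/0.6382 = 258 W

Q = 258 W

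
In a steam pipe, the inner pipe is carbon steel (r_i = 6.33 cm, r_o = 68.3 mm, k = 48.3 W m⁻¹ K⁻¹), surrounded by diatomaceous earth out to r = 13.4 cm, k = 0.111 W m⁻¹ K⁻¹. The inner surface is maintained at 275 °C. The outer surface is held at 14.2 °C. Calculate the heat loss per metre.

Series thermal resistances, inner to outer:
  R'_carbon steel = ln(0.0683/0.0633)/(2πk) = 0.07602/(2π·48.3) = 2.505×10^-4 m·K/W
  R'_diatomaceous earth = ln(0.134/0.0683)/(2πk) = 0.6739/(2π·0.111) = 0.9663 m·K/W
ΣR = 2.505×10^-4 + 0.9663 = 0.9666 m·K/W
Q' = ΔT/ΣR = (275 °C − 14.2 °C)/0.9666 = 270 W/m

Q' = 270 W/m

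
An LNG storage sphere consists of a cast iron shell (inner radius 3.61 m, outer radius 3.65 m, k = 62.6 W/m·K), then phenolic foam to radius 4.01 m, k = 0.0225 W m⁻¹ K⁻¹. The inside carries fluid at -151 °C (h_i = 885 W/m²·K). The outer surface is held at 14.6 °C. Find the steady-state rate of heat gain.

Resistance network (inner→outer):
  R_conv,in = 1/(4πr²h) = 1/(4π·3.61²·885) = 6.900×10^-6 K/W
  R_cast iron = (1/3.61 − 1/3.65)/(4πk) = 0.003036/(4π·62.6) = 3.859×10^-6 K/W
  R_phenolic foam = (1/3.65 − 1/4.01)/(4πk) = 0.02460/(4π·0.0225) = 0.08699 K/W
ΣR = 6.900×10^-6 + 3.859×10^-6 + 0.08699 = 0.08700 K/W
Q = ΔT/ΣR = (-151 °C − 14.6 °C)/0.08700 = -1900 W
(Negative Q ⇒ heat flows inward; heat gain = 1900 W.)

Q = 1900 W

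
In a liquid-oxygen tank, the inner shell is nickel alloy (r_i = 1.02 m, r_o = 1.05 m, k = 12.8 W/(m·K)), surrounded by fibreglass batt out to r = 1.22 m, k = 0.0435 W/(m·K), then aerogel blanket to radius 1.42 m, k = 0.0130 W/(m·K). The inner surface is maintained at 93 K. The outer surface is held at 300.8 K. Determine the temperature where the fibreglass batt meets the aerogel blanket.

T = 146 K

Resistance network (inner→outer):
  R_nickel alloy = (1/1.02 − 1/1.05)/(4πk) = 0.02801/(4π·12.8) = 1.741×10^-4 K/W
  R_fibreglass batt = (1/1.05 − 1/1.22)/(4πk) = 0.1327/(4π·0.0435) = 0.2428 K/W
  R_aerogel blanket = (1/1.22 − 1/1.42)/(4πk) = 0.1154/(4π·0.0130) = 0.7067 K/W
ΣR = 1.741×10^-4 + 0.2428 + 0.7067 = 0.9497 K/W
Q = ΔT/ΣR = (93 K − 300.8 K)/0.9497 = -218.8 W
From the inner boundary to the fibreglass batt/aerogel blanket interface, ΣR_partial = 0.2430 K/W.
T_interface = T_in − Q·ΣR_partial = 93 K − (-218.8)(0.2430) = 146 K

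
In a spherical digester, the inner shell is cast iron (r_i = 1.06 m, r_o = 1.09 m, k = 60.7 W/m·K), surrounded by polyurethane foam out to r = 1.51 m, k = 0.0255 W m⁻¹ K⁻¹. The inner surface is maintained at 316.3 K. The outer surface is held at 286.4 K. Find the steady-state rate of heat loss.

Q = 37.5 W

Series thermal resistances, inner to outer:
  R_cast iron = (1/1.06 − 1/1.09)/(4πk) = 0.02597/(4π·60.7) = 3.404×10^-5 K/W
  R_polyurethane foam = (1/1.09 − 1/1.51)/(4πk) = 0.2552/(4π·0.0255) = 0.7963 K/W
ΣR = 3.404×10^-5 + 0.7963 = 0.7963 K/W
Q = ΔT/ΣR = (316.3 K − 286.4 K)/0.7963 = 37.5 W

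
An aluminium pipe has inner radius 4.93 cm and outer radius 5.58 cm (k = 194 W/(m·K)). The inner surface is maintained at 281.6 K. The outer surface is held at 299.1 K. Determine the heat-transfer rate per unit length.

Q' = 172 kW/m

Q' = 2πk·ΔT/ln(r₂/r₁) = 2π × 194 × 17.5 / ln(0.0558/0.0493) = 1.72×10^5 W/m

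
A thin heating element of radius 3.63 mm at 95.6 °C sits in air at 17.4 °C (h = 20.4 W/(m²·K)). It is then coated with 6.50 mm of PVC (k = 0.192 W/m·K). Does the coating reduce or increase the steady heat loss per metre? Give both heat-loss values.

increases: 36.4 → 48.2 W/m

Critical radius for a cylinder: r_cr = k/h = 0.00941 m = 0.941 cm.
Outer radius after coating: r₂ = 0.00363 + 0.00650 = 0.01013 m.
r₁ < r_cr < r₂: heat loss rises to a maximum at r_cr then falls. Whether the coating helps depends on whether Q(r₂) has dropped back below Q(r₁).
Bare: R = 1/(2πr₁h) = 2.149 m·K/W; Q = 78.2/2.149 = 36.4 W/m.
Coated: R = R_cond + R_conv = 1.621 m·K/W; Q = 78.2/1.621 = 48.2 W/m.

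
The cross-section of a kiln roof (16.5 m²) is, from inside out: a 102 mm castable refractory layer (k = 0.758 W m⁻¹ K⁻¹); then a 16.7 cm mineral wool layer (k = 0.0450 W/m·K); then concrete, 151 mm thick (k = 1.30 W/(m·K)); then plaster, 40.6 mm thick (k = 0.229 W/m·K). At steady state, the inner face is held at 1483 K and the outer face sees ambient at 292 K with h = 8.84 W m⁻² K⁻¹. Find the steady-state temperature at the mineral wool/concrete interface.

T = 406 K

Resistance network (inner→outer):
  R_castable refractory = L/(kA) = 0.102/(0.758·16.5) = 0.008155 K/W
  R_mineral wool = L/(kA) = 0.167/(0.0450·16.5) = 0.2249 K/W
  R_concrete = L/(kA) = 0.151/(1.30·16.5) = 0.007040 K/W
  R_plaster = L/(kA) = 0.0406/(0.229·16.5) = 0.01075 K/W
  R_conv,out = 1/(hA) = 1/(8.84·16.5) = 0.006856 K/W
ΣR = 0.008155 + 0.2249 + 0.007040 + 0.01075 + 0.006856 = 0.2577 K/W
Q = ΔT/ΣR = (1483 K − 292 K)/0.2577 = 4622 W
From the inner boundary to the mineral wool/concrete interface, ΣR_partial = 0.2331 K/W.
T_interface = T_in − Q·ΣR_partial = 1483 K − (4622)(0.2331) = 406 K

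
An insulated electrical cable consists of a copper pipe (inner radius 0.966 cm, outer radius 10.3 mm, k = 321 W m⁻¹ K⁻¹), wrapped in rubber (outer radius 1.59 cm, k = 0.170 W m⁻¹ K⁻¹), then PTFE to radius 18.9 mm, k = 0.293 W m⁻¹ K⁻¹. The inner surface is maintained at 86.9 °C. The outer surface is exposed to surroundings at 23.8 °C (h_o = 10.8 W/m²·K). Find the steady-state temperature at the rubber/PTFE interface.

T = 66.9 °C

Resistance network (inner→outer):
  R'_copper = ln(0.0103/0.00966)/(2πk) = 0.06415/(2π·321) = 3.181×10^-5 m·K/W
  R'_rubber = ln(0.0159/0.0103)/(2πk) = 0.4342/(2π·0.170) = 0.4065 m·K/W
  R'_PTFE = ln(0.0189/0.0159)/(2πk) = 0.1728/(2π·0.293) = 0.09389 m·K/W
  R'_conv,out = 1/(2πr h) = 1/(2π·0.0189·10.8) = 0.7797 m·K/W
ΣR = 3.181×10^-5 + 0.4065 + 0.09389 + 0.7797 = 1.280 m·K/W
Q' = ΔT/ΣR = (86.9 °C − 23.8 °C)/1.280 = 49.30 W/m
From the inner boundary to the rubber/PTFE interface, ΣR_partial = 0.4065 m·K/W.
T_interface = T_in − Q'·ΣR_partial = 86.9 °C − (49.30)(0.4065) = 66.9 °C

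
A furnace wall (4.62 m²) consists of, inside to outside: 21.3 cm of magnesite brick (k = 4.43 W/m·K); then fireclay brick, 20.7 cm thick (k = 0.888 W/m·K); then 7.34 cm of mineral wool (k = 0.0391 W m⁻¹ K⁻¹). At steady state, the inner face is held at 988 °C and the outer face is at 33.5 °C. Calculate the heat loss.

Series thermal resistances, inner to outer:
  R_magnesite brick = L/(kA) = 0.213/(4.43·4.62) = 0.01041 K/W
  R_fireclay brick = L/(kA) = 0.207/(0.888·4.62) = 0.05046 K/W
  R_mineral wool = L/(kA) = 0.0734/(0.0391·4.62) = 0.4063 K/W
ΣR = 0.01041 + 0.05046 + 0.4063 = 0.4672 K/W
Q = ΔT/ΣR = (988 °C − 33.5 °C)/0.4672 = 2040 W

Q = 2040 W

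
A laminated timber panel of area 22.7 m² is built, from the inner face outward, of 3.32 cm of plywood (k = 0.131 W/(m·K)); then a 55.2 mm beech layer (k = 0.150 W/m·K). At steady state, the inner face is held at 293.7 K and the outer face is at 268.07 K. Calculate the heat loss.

Q = 936 W

Resistance network (inner→outer):
  R_plywood = L/(kA) = 0.0332/(0.131·22.7) = 0.01116 K/W
  R_beech = L/(kA) = 0.0552/(0.150·22.7) = 0.01621 K/W
ΣR = 0.01116 + 0.01621 = 0.02737 K/W
Q = ΔT/ΣR = (293.7 K − 268.07 K)/0.02737 = 936 W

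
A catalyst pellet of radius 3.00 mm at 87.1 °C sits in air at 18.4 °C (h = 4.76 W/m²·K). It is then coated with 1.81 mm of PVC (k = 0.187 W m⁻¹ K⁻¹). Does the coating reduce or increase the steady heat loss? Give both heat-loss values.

Critical radius for a sphere: r_cr = 2k/h = 0.0786 m = 7.86 cm.
Outer radius after coating: r₂ = 0.00300 + 0.00181 = 0.00481 m.
Since r₁ < r_cr and r₂ ≤ r_cr, the coating moves toward the maximum at r_cr — heat loss rises.
Bare: R = 1/(4πr₁²h) = 1858 K/W; Q = 68.7/1858 = 0.0370 W.
Coated: R = R_cond + R_conv = 776.0 K/W; Q = 68.7/776.0 = 0.0885 W.

increases: 0.0370 → 0.0885 W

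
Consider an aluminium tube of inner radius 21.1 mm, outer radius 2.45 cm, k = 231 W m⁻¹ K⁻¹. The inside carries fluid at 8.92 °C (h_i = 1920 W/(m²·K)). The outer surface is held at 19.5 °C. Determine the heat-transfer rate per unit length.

Resistance network (inner→outer):
  R'_conv,in = 1/(2πr h) = 1/(2π·0.0211·1920) = 0.003929 m·K/W
  R'_aluminium = ln(0.0245/0.0211)/(2πk) = 0.1494/(2π·231) = 1.029×10^-4 m·K/W
ΣR = 0.003929 + 1.029×10^-4 = 0.004032 m·K/W
Q' = ΔT/ΣR = (8.92 °C − 19.5 °C)/0.004032 = -2620 W/m
(Negative Q' ⇒ heat flows inward; heat gain = 2620 W/m.)

Q' = 2620 W/m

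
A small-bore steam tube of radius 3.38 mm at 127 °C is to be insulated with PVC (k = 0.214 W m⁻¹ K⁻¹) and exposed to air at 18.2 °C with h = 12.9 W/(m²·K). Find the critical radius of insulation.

r_cr = 1.66 cm

For a cylinder, r_cr = k_ins/h = 0.214/12.9 = 0.0166 m = 1.66 cm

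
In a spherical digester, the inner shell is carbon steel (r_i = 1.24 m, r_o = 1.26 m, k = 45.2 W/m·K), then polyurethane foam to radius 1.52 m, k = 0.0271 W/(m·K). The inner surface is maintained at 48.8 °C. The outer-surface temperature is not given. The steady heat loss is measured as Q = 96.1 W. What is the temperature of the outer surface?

Series resistances:
  R_carbon steel = (1/1.24 − 1/1.26)/(4πk) = 0.01280/(4π·45.2) = 2.254×10^-5 K/W
  R_polyurethane foam = (1/1.26 − 1/1.52)/(4πk) = 0.1358/(4π·0.0271) = 0.3986 K/W
ΣR = 0.3987 K/W
ΔT = Q·ΣR = 96.1 × 0.3987 = 38.32 K
Heat flows outward, so T_out = T_in − ΔT = 48.8 − 38.32 = 10.5 °C

T_out = 10.5 °C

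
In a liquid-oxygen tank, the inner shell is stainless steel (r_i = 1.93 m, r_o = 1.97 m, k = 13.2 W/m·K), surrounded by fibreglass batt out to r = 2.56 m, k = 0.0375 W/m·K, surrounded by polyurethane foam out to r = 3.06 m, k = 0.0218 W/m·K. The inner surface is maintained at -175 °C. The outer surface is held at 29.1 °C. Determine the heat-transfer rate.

Treat each layer as a resistance in series:
  R_stainless steel = (1/1.93 − 1/1.97)/(4πk) = 0.01052/(4π·13.2) = 6.342×10^-5 K/W
  R_fibreglass batt = (1/1.97 − 1/2.56)/(4πk) = 0.1170/(4π·0.0375) = 0.2483 K/W
  R_polyurethane foam = (1/2.56 − 1/3.06)/(4πk) = 0.06383/(4π·0.0218) = 0.2330 K/W
ΣR = 6.342×10^-5 + 0.2483 + 0.2330 = 0.4814 K/W
Q = ΔT/ΣR = (-175 °C − 29.1 °C)/0.4814 = -424 W
(Negative Q ⇒ heat flows inward; heat gain = 424 W.)

Q = 424 W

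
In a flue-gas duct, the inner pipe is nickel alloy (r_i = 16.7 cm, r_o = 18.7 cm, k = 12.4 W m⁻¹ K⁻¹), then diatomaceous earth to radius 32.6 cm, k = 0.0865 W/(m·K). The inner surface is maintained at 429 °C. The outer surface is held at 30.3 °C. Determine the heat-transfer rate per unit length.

Q' = 389 W/m

Series thermal resistances, inner to outer:
  R'_nickel alloy = ln(0.187/0.167)/(2πk) = 0.1131/(2π·12.4) = 0.001452 m·K/W
  R'_diatomaceous earth = ln(0.326/0.187)/(2πk) = 0.5558/(2π·0.0865) = 1.023 m·K/W
ΣR = 0.001452 + 1.023 = 1.024 m·K/W
Q' = ΔT/ΣR = (429 °C − 30.3 °C)/1.024 = 389 W/m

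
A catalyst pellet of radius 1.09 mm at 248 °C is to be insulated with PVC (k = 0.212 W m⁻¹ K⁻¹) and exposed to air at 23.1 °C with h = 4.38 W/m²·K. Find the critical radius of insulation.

r_cr = 9.68 cm

For a sphere, r_cr = 2k_ins/h = 2·0.212/4.38 = 0.0968 m = 9.68 cm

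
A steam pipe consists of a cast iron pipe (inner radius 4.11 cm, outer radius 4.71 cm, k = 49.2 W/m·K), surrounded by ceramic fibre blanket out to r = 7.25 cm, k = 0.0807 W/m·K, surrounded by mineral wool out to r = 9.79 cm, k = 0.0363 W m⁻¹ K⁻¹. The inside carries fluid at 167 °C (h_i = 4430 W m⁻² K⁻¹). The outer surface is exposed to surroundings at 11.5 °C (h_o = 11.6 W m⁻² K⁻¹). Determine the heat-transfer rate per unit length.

Q' = 67.3 W/m

Resistance network (inner→outer):
  R'_conv,in = 1/(2πr h) = 1/(2π·0.0411·4430) = 8.741×10^-4 m·K/W
  R'_cast iron = ln(0.0471/0.0411)/(2πk) = 0.1363/(2π·49.2) = 4.408×10^-4 m·K/W
  R'_ceramic fibre blanket = ln(0.0725/0.0471)/(2πk) = 0.4313/(2π·0.0807) = 0.8506 m·K/W
  R'_mineral wool = ln(0.0979/0.0725)/(2πk) = 0.3004/(2π·0.0363) = 1.317 m·K/W
  R'_conv,out = 1/(2πr h) = 1/(2π·0.0979·11.6) = 0.1401 m·K/W
ΣR = 8.741×10^-4 + 4.408×10^-4 + 0.8506 + 1.317 + 0.1401 = 2.309 m·K/W
Q' = ΔT/ΣR = (167 °C − 11.5 °C)/2.309 = 67.3 W/m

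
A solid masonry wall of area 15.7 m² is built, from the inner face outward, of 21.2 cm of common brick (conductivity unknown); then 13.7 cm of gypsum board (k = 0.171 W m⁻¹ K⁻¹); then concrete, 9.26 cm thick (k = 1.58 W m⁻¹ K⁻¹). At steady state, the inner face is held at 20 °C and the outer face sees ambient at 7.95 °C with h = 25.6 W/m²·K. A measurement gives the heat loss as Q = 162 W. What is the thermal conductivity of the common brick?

ΣR = ΔT/Q = |20 − 7.95|/162 = 0.07438 K/W
Known resistances:
  R_gypsum board = L/(kA) = 0.137/(0.171·15.7) = 0.05103 K/W
  R_concrete = L/(kA) = 0.0926/(1.58·15.7) = 0.003733 K/W
  R_conv,out = 1/(hA) = 1/(25.6·15.7) = 0.002488 K/W
R_common brick = ΣR − ΣR_known = 0.07438 − 0.05725 = 0.01713 K/W
L/(kA) = 0.01713 ⇒ k = 0.212/(0.01713·15.7) = 0.788 W/m·K

k = 0.788 W/m·K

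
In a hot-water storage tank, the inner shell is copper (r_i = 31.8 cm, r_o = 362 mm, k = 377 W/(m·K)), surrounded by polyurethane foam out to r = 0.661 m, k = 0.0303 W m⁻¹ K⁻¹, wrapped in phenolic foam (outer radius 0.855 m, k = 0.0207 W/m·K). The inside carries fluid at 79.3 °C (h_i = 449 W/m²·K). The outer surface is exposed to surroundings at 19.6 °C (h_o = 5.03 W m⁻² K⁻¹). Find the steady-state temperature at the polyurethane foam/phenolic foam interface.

Resistance network (inner→outer):
  R_conv,in = 1/(4πr²h) = 1/(4π·0.318²·449) = 0.001753 K/W
  R_copper = (1/0.318 − 1/0.362)/(4πk) = 0.3822/(4π·377) = 8.068×10^-5 K/W
  R_polyurethane foam = (1/0.362 − 1/0.661)/(4πk) = 1.250/(4π·0.0303) = 3.282 K/W
  R_phenolic foam = (1/0.661 − 1/0.855)/(4πk) = 0.3433/(4π·0.0207) = 1.320 K/W
  R_conv,out = 1/(4πr²h) = 1/(4π·0.855²·5.03) = 0.02164 K/W
ΣR = 0.001753 + 8.068×10^-5 + 3.282 + 1.320 + 0.02164 = 4.625 K/W
Q = ΔT/ΣR = (79.3 °C − 19.6 °C)/4.625 = 12.91 W
From the inner boundary to the polyurethane foam/phenolic foam interface, ΣR_partial = 3.284 K/W.
T_interface = T_in − Q·ΣR_partial = 79.3 °C − (12.91)(3.284) = 36.9 °C

T = 36.9 °C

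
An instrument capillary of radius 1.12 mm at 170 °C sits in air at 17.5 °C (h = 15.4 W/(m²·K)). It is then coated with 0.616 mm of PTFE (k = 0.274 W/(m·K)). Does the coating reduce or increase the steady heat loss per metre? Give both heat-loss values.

increases: 16.5 → 24.6 W/m

Critical radius for a cylinder: r_cr = k/h = 0.0178 m = 1.78 cm.
Outer radius after coating: r₂ = 0.00112 + 6.16×10^-4 = 0.001736 m.
Since r₁ < r_cr and r₂ ≤ r_cr, the coating moves toward the maximum at r_cr — heat loss rises.
Bare: R = 1/(2πr₁h) = 9.227 m·K/W; Q = 152.5/9.227 = 16.5 W/m.
Coated: R = R_cond + R_conv = 6.208 m·K/W; Q = 152.5/6.208 = 24.6 W/m.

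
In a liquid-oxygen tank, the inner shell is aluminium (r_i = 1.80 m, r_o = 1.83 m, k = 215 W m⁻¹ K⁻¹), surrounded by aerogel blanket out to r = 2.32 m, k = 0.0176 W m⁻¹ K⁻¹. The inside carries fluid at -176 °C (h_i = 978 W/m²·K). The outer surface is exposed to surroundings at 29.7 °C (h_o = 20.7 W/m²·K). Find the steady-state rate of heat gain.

Resistance network (inner→outer):
  R_conv,in = 1/(4πr²h) = 1/(4π·1.80²·978) = 2.511×10^-5 K/W
  R_aluminium = (1/1.80 − 1/1.83)/(4πk) = 0.009107/(4π·215) = 3.371×10^-6 K/W
  R_aerogel blanket = (1/1.83 − 1/2.32)/(4πk) = 0.1154/(4π·0.0176) = 0.5218 K/W
  R_conv,out = 1/(4πr²h) = 1/(4π·2.32²·20.7) = 7.142×10^-4 K/W
ΣR = 2.511×10^-5 + 3.371×10^-6 + 0.5218 + 7.142×10^-4 = 0.5225 K/W
Q = ΔT/ΣR = (-176 °C − 29.7 °C)/0.5225 = -394 W
(Negative Q ⇒ heat flows inward; heat gain = 394 W.)

Q = 394 W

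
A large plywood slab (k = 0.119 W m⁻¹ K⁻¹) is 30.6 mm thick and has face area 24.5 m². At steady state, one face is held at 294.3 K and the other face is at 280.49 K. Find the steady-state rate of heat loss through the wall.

Q = 1320 W

Q = kA·ΔT/L = 0.119 × 24.5 × |294.3 K − 280.49 K| / 0.0306 = 1320 W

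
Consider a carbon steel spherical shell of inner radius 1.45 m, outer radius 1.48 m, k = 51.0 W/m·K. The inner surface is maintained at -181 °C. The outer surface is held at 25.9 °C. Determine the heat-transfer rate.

Q = 9.49×10^6 W

Q = 4πk·ΔT/(1/r₁ − 1/r₂) = 4π × 51.0 × 206.9 / (1/1.45 − 1/1.48) = 9.49×10^6 W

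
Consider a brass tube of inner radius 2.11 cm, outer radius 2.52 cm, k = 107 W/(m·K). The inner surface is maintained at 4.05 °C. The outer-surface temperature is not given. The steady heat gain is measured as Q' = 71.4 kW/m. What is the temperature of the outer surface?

T_out = 22.9 °C

Sum the resistances:
  R'_brass = ln(0.0252/0.0211)/(2πk) = 0.1776/(2π·107) = 2.641×10^-4 m·K/W
ΣR = 2.641×10^-4 m·K/W
ΔT = Q'·ΣR = 71400 × 2.641×10^-4 = 18.86 K
Heat flows inward, so T_out = T_in + ΔT = 4.05 + 18.86 = 22.9 °C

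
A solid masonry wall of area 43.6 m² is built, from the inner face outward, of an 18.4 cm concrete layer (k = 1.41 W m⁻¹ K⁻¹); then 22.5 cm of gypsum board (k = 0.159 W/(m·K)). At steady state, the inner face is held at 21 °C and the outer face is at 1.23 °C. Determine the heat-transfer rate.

Q = 558 W

Treat each layer as a resistance in series:
  R_concrete = L/(kA) = 0.184/(1.41·43.6) = 0.002993 K/W
  R_gypsum board = L/(kA) = 0.225/(0.159·43.6) = 0.03246 K/W
ΣR = 0.002993 + 0.03246 = 0.03545 K/W
Q = ΔT/ΣR = (21 °C − 1.23 °C)/0.03545 = 558 W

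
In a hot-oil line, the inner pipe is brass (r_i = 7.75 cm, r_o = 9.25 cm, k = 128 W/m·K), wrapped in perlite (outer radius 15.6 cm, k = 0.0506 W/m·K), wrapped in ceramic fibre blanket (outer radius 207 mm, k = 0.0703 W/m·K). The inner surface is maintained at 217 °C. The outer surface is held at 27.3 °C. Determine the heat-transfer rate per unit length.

Series thermal resistances, inner to outer:
  R'_brass = ln(0.0925/0.0775)/(2πk) = 0.1769/(2π·128) = 2.200×10^-4 m·K/W
  R'_perlite = ln(0.156/0.0925)/(2πk) = 0.5226/(2π·0.0506) = 1.644 m·K/W
  R'_ceramic fibre blanket = ln(0.207/0.156)/(2πk) = 0.2829/(2π·0.0703) = 0.6404 m·K/W
ΣR = 2.200×10^-4 + 1.644 + 0.6404 = 2.285 m·K/W
Q' = ΔT/ΣR = (217 °C − 27.3 °C)/2.285 = 83.0 W/m

Q' = 83.0 W/m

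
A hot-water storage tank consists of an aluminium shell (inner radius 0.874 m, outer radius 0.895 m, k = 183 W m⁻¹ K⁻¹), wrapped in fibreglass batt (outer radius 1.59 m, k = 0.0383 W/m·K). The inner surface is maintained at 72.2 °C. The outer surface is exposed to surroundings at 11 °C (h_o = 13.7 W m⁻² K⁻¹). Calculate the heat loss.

Q = 60.2 W

Series thermal resistances, inner to outer:
  R_aluminium = (1/0.874 − 1/0.895)/(4πk) = 0.02685/(4π·183) = 1.167×10^-5 K/W
  R_fibreglass batt = (1/0.895 − 1/1.59)/(4πk) = 0.4884/(4π·0.0383) = 1.015 K/W
  R_conv,out = 1/(4πr²h) = 1/(4π·1.59²·13.7) = 0.002298 K/W
ΣR = 1.167×10^-5 + 1.015 + 0.002298 = 1.017 K/W
Q = ΔT/ΣR = (72.2 °C − 11 °C)/1.017 = 60.2 W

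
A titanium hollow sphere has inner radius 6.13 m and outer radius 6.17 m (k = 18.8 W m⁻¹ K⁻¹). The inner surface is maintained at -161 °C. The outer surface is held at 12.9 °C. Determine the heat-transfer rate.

Q = 38800 kW

Q = 4πk·ΔT/(1/r₁ − 1/r₂) = 4π × 18.8 × 173.9 / (1/6.13 − 1/6.17) = 3.88×10^7 W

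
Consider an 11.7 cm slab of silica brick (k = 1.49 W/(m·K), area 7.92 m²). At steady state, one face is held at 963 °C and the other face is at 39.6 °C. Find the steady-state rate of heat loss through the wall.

Q = 93100 W

Q = kA·ΔT/L = 1.49 × 7.92 × |963 °C − 39.6 °C| / 0.117 = 93100 W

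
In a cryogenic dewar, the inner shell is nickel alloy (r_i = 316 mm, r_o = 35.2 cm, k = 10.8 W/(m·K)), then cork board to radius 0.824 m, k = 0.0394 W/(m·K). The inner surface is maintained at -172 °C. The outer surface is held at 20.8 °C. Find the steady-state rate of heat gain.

Series thermal resistances, inner to outer:
  R_nickel alloy = (1/0.316 − 1/0.352)/(4πk) = 0.3236/(4π·10.8) = 0.002385 K/W
  R_cork board = (1/0.352 − 1/0.824)/(4πk) = 1.627/(4π·0.0394) = 3.287 K/W
ΣR = 0.002385 + 3.287 = 3.289 K/W
Q = ΔT/ΣR = (-172 °C − 20.8 °C)/3.289 = -58.6 W
(Negative Q ⇒ heat flows inward; heat gain = 58.6 W.)

Q = 58.6 W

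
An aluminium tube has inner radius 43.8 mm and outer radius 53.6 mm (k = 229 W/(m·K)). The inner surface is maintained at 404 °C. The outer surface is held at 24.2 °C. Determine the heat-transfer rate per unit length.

Q' = 2710 kW/m

Q' = 2πk·ΔT/ln(r₂/r₁) = 2π × 229 × 379.8 / ln(0.0536/0.0438) = 2.71×10^6 W/m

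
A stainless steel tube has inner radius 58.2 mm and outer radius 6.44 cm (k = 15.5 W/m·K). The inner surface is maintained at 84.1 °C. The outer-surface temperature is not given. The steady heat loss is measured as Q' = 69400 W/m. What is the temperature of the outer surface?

T_out = 12.0 °C

Sum the resistances:
  R'_stainless steel = ln(0.0644/0.0582)/(2πk) = 0.1012/(2π·15.5) = 0.001039 m·K/W
ΣR = 0.001039 m·K/W
ΔT = Q'·ΣR = 69400 × 0.001039 = 72.11 K
Heat flows outward, so T_out = T_in − ΔT = 84.1 − 72.11 = 12.0 °C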